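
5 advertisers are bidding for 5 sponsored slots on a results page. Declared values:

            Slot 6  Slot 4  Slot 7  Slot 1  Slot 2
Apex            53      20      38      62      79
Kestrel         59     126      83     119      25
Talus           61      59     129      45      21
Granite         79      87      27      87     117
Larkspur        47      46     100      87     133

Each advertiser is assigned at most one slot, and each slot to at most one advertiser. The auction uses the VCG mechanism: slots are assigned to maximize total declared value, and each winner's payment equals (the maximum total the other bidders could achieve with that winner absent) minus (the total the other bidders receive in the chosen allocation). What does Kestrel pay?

Kestrel pays $8.

Efficient allocation: Apex→Slot 1 ($62), Kestrel→Slot 4 ($126), Talus→Slot 7 ($129), Granite→Slot 6 ($79), Larkspur→Slot 2 ($133); total welfare W = $529.
Kestrel receives Slot 4 at value $126, so the others get W − 126 = $403.
Without Kestrel: best allocation of the remaining 4 bidders over all 5 slots is Apex→Slot 1 ($62), Talus→Slot 7 ($129), Granite→Slot 4 ($87), Larkspur→Slot 2 ($133), total $411.
VCG payment = (others' best without Kestrel) − (others' welfare with Kestrel) = 411 − 403 = $8.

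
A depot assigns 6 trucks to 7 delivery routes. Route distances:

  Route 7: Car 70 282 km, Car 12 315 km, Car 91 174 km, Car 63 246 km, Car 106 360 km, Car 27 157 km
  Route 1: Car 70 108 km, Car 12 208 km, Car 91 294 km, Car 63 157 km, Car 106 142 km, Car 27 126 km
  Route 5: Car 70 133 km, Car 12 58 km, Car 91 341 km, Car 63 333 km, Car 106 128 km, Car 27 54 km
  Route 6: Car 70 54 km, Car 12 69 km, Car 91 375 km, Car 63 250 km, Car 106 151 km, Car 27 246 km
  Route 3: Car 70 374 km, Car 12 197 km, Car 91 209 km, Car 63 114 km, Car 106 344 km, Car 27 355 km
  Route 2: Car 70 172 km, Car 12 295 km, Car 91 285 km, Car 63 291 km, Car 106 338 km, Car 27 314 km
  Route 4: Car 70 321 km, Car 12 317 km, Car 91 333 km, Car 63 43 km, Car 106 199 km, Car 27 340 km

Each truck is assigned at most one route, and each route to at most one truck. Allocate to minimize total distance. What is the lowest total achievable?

This is a one-to-one assignment (minimum-cost bipartite matching).
Optimal: Car 70→Route 2 (172 km), Car 12→Route 6 (69 km), Car 91→Route 7 (174 km), Car 63→Route 4 (43 km), Car 106→Route 1 (142 km), Car 27→Route 5 (54 km) — total 172+69+174+43+142+54 = 654 km.
Min-entry greedy (repeatedly take the single cheapest remaining cell) gives 664 km, worse by 10.
Next-best assignment: Car 70→Route 6, Car 12→Route 5, Car 91→Route 3, Car 63→Route 4, Car 106→Route 1, Car 27→Route 7 = 663 km.

Minimum total: 654 km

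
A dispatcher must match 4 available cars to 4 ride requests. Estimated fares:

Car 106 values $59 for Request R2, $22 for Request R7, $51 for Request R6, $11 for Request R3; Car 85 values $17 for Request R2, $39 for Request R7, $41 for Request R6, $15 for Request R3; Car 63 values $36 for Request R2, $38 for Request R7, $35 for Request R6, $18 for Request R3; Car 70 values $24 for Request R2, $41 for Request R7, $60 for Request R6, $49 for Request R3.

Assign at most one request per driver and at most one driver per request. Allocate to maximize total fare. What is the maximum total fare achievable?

Maximum total: $187

This is the linear assignment problem.
Optimal: Car 106→Request R2 ($59), Car 85→Request R6 ($41), Car 63→Request R7 ($38), Car 70→Request R3 ($49) — total 59+41+38+49 = $187.
Column-greedy (each request in turn goes to its best remaining driver) gives $159, worse by 28.
Next-best assignment: Car 106→Request R2, Car 85→Request R7, Car 63→Request R6, Car 70→Request R3 = $182.
Every other assignment is strictly worse.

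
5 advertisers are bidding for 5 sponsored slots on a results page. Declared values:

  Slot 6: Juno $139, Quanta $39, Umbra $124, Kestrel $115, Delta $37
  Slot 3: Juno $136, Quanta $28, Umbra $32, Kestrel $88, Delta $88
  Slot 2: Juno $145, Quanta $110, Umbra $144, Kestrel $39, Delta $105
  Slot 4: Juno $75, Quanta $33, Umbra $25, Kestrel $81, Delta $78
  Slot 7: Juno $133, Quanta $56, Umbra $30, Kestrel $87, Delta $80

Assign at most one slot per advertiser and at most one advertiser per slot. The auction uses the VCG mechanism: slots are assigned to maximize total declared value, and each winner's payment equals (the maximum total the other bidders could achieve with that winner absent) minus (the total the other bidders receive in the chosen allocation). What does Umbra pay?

Efficient allocation: Juno→Slot 7 ($133), Quanta→Slot 2 ($110), Umbra→Slot 6 ($124), Kestrel→Slot 4 ($81), Delta→Slot 3 ($88); total welfare W = $536.
Umbra receives Slot 6 at value $124, so the others get W − 124 = $412.
Without Umbra: best allocation of the remaining 4 bidders over all 5 slots is Juno→Slot 7 ($133), Quanta→Slot 2 ($110), Kestrel→Slot 6 ($115), Delta→Slot 3 ($88), total $446.
VCG payment = (others' best without Umbra) − (others' welfare with Umbra) = 446 − 412 = $34.

Umbra pays $34.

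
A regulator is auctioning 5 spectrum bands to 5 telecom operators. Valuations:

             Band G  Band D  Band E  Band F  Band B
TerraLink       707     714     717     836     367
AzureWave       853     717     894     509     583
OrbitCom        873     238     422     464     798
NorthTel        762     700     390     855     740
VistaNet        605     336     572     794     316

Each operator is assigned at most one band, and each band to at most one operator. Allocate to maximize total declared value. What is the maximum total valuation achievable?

Treat this as an assignment problem: match each operator to one band.
Optimal: TerraLink→Band D ($714M), AzureWave→Band E ($894M), OrbitCom→Band G ($873M), NorthTel→Band B ($740M), VistaNet→Band F ($794M) — total 714+894+873+740+794 = $4015M.
Max-entry greedy (repeatedly take the single best remaining cell) gives $3652M, worse by 363.
Next-best assignment: TerraLink→Band D, AzureWave→Band E, OrbitCom→Band B, NorthTel→Band G, VistaNet→Band F = $3962M.
No other one-to-one assignment exceeds $4015M.

Max total: $4015M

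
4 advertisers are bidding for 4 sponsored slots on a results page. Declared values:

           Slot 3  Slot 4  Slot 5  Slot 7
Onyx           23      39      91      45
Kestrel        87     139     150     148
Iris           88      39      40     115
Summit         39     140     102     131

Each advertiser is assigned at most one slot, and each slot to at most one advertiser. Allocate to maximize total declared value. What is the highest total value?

Max total: $467

Optimal: Onyx→Slot 5 ($91), Kestrel→Slot 7 ($148), Iris→Slot 3 ($88), Summit→Slot 4 ($140) — total 91+148+88+140 = $467.
Column-greedy (each slot in turn goes to its best remaining advertiser) gives $423, worse by 44.
Next-best assignment: Onyx→Slot 5, Kestrel→Slot 4, Iris→Slot 3, Summit→Slot 7 = $449.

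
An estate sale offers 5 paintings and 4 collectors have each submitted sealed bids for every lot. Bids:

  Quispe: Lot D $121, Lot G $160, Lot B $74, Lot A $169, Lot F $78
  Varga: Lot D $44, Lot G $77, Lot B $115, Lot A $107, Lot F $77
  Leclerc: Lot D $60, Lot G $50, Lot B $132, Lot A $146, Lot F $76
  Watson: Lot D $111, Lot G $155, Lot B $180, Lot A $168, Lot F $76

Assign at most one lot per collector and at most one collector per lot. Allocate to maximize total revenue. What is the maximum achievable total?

Max total: $563

Optimal: Quispe→Lot G ($160), Varga→Lot F ($77), Leclerc→Lot A ($146), Watson→Lot B ($180) — total 160+77+146+180 = $563.
Max-entry greedy (repeatedly take the single best remaining cell) gives $502, worse by 61.
Checked against all permutations: $563 is optimal.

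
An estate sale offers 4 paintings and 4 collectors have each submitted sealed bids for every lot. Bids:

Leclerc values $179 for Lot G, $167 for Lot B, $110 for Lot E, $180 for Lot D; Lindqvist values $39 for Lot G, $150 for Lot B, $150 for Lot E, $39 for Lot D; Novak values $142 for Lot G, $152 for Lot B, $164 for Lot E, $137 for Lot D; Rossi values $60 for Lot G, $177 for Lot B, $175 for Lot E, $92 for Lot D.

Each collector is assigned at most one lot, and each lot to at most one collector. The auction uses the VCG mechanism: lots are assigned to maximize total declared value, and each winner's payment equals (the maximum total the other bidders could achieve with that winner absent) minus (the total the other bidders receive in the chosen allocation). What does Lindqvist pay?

Lindqvist pays $22.

Efficient allocation: Leclerc→Lot D ($180), Lindqvist→Lot E ($150), Novak→Lot G ($142), Rossi→Lot B ($177); total welfare W = $649.
Lindqvist receives Lot E at value $150, so the others get W − 150 = $499.
Without Lindqvist: best allocation of the remaining 3 bidders over all 4 lots is Leclerc→Lot D ($180), Novak→Lot E ($164), Rossi→Lot B ($177), total $521.
VCG payment = (others' best without Lindqvist) − (others' welfare with Lindqvist) = 521 − 499 = $22.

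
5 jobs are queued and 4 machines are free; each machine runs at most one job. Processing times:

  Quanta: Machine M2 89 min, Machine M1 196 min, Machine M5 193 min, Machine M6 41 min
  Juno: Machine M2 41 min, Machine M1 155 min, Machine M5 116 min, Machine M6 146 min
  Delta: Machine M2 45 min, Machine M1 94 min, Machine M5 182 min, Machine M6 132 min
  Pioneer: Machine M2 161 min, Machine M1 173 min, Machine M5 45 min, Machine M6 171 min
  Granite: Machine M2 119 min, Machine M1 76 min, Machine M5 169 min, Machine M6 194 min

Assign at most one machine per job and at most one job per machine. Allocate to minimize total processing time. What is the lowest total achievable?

Min total: 203 min

This is a one-to-one assignment (minimum-cost bipartite matching).
Optimal: Juno→Machine M2 (41 min), Granite→Machine M1 (76 min), Pioneer→Machine M5 (45 min), Quanta→Machine M6 (41 min) — total 41+76+45+41 = 203 min.
Swapping Juno↔Granite (Juno→Machine M1 155 min, Granite→Machine M2 119 min) adds 157.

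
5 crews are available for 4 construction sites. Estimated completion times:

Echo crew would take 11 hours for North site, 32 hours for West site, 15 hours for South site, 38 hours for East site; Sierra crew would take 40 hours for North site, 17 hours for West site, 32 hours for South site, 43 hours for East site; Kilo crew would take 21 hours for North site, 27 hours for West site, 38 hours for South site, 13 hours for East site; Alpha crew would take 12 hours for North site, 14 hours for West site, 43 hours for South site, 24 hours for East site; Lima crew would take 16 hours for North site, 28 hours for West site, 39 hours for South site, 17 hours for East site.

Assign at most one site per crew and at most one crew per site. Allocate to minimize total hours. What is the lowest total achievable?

Minimum total: 57 hours

Optimal: Alpha crew→North site (12 hours), Sierra crew→West site (17 hours), Echo crew→South site (15 hours), Kilo crew→East site (13 hours) — total 12+17+15+13 = 57 hours.
Row-greedy (each crew in turn takes its cheapest remaining site) gives 84 hours, worse by 27.
Next-best assignment: Lima crew→North site, Alpha crew→West site, Echo crew→South site, Kilo crew→East site = 58 hours.
Every other assignment is strictly worse.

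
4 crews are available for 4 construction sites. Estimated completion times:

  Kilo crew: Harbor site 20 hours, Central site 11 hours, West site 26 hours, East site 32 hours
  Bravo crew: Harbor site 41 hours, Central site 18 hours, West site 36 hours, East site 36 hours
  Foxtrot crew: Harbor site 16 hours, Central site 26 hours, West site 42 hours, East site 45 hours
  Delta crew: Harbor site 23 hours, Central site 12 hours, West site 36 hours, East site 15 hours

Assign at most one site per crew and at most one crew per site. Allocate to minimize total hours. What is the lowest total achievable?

Optimal: Kilo crew→West site (26 hours), Bravo crew→Central site (18 hours), Foxtrot crew→Harbor site (16 hours), Delta crew→East site (15 hours) — total 26+18+16+15 = 75 hours.
Column-greedy (each site in turn goes to its cheapest remaining crew) gives 78 hours, worse by 3.
Next-best assignment: Kilo crew→Central site, Bravo crew→West site, Foxtrot crew→Harbor site, Delta crew→East site = 78 hours.
Swapping Bravo crew↔Delta crew (Bravo crew→East site 36 hours, Delta crew→Central site 12 hours) adds 15.

Minimum total: 75 hours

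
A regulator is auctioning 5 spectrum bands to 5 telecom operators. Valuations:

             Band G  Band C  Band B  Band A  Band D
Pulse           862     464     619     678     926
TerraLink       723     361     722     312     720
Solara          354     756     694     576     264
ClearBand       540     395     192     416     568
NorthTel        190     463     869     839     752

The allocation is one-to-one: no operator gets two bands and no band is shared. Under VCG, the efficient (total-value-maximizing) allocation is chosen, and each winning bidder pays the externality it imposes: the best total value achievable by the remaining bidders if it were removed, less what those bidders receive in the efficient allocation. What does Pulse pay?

Efficient allocation: Pulse→Band D ($926M), TerraLink→Band B ($722M), Solara→Band C ($756M), ClearBand→Band G ($540M), NorthTel→Band A ($839M); total welfare W = $3783M.
Pulse receives Band D at value $926M, so the others get W − 926 = $2857M.
Without Pulse: best allocation of the remaining 4 bidders over all 5 bands is TerraLink→Band G ($723M), Solara→Band C ($756M), ClearBand→Band D ($568M), NorthTel→Band B ($869M), total $2916M.
VCG payment = (others' best without Pulse) − (others' welfare with Pulse) = 2916 − 2857 = $59M.

Pulse pays $59M.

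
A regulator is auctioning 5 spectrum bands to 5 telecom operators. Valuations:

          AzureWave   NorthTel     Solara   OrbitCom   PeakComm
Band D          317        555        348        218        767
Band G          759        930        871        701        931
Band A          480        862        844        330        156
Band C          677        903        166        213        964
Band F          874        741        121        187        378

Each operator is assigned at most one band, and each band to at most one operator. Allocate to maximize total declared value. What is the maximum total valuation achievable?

Max total: $4089M

Optimal: AzureWave→Band F ($874M), NorthTel→Band C ($903M), Solara→Band A ($844M), OrbitCom→Band G ($701M), PeakComm→Band D ($767M) — total 874+903+844+701+767 = $4089M.
Row-greedy (each operator in turn takes its best remaining band) gives $3830M, worse by 259.
Next-best assignment: AzureWave→Band F, NorthTel→Band D, Solara→Band A, OrbitCom→Band G, PeakComm→Band C = $3938M.
Every other assignment is strictly worse.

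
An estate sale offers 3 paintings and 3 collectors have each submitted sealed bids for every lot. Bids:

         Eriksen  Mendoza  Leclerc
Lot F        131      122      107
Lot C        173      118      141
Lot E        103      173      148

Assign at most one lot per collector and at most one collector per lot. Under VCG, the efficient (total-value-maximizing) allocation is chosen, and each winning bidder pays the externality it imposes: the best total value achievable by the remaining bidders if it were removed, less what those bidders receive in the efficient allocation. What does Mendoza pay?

Efficient allocation: Eriksen→Lot C ($173), Mendoza→Lot E ($173), Leclerc→Lot F ($107); total welfare W = $453.
Mendoza receives Lot E at value $173, so the others get W − 173 = $280.
Without Mendoza: best allocation of the remaining 2 bidders over all 3 lots is Eriksen→Lot C ($173), Leclerc→Lot E ($148), total $321.
VCG payment = (others' best without Mendoza) − (others' welfare with Mendoza) = 321 − 280 = $41.

Mendoza pays $41.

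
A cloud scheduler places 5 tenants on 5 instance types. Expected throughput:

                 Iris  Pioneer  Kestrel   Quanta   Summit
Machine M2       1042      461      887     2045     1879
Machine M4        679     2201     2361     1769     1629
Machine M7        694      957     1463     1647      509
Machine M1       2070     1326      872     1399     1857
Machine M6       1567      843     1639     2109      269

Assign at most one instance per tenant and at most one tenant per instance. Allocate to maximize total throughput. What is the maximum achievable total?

Maximum total: 9722 ops/s

Optimal: Iris→Machine M1 (2070 ops/s), Pioneer→Machine M4 (2201 ops/s), Kestrel→Machine M7 (1463 ops/s), Quanta→Machine M6 (2109 ops/s), Summit→Machine M2 (1879 ops/s) — total 2070+2201+1463+2109+1879 = 9722 ops/s.
Row-greedy (each tenant in turn takes its best remaining instance) gives 8464 ops/s, worse by 1258.
Next-best assignment: Iris→Machine M1, Pioneer→Machine M4, Kestrel→Machine M6, Quanta→Machine M7, Summit→Machine M2 = 9436 ops/s.
Swapping Quanta↔Iris (Quanta→Machine M1 1399 ops/s, Iris→Machine M6 1567 ops/s) loses 1213.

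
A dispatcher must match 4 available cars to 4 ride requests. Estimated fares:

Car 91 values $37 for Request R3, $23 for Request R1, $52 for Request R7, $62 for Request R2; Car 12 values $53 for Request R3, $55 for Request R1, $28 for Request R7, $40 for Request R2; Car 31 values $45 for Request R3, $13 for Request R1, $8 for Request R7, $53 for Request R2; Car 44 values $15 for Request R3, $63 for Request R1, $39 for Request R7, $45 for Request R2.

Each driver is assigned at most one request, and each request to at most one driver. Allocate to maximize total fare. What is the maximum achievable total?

Optimal: Car 91→Request R7 ($52), Car 12→Request R3 ($53), Car 31→Request R2 ($53), Car 44→Request R1 ($63) — total 52+53+53+63 = $221.
Max-entry greedy (repeatedly take the single best remaining cell) gives $186, worse by 35.
No other one-to-one assignment exceeds $221.

Max total: $221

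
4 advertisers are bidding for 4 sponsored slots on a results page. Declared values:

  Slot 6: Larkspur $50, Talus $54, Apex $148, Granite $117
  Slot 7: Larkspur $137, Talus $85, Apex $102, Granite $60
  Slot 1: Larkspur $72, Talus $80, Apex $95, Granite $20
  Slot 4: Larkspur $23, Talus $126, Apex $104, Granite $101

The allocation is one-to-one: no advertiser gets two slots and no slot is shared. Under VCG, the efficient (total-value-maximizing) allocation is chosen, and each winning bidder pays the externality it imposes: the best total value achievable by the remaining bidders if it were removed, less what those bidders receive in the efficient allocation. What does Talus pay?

Efficient allocation: Larkspur→Slot 7 ($137), Talus→Slot 4 ($126), Apex→Slot 1 ($95), Granite→Slot 6 ($117); total welfare W = $475.
Talus receives Slot 4 at value $126, so the others get W − 126 = $349.
Without Talus: best allocation of the remaining 3 bidders over all 4 slots is Larkspur→Slot 7 ($137), Apex→Slot 6 ($148), Granite→Slot 4 ($101), total $386.
VCG payment = (others' best without Talus) − (others' welfare with Talus) = 386 − 349 = $37.

Talus pays $37.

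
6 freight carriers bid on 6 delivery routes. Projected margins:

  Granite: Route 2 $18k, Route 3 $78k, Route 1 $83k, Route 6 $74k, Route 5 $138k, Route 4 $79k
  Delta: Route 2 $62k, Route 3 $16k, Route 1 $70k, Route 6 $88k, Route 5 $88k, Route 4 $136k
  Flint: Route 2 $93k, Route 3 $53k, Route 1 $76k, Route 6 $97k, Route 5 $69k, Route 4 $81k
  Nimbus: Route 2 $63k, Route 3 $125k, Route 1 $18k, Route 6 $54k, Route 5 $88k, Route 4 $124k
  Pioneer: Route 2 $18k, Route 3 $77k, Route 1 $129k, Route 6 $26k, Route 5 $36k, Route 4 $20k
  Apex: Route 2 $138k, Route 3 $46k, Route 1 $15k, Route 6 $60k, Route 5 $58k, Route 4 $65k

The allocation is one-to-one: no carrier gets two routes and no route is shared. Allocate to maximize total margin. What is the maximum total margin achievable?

Max total: $763k

Optimal: Granite→Route 5 ($138k), Delta→Route 4 ($136k), Flint→Route 6 ($97k), Nimbus→Route 3 ($125k), Pioneer→Route 1 ($129k), Apex→Route 2 ($138k) — total 138+136+97+125+129+138 = $763k.
Next-best assignment: Granite→Route 5, Delta→Route 6, Flint→Route 4, Nimbus→Route 3, Pioneer→Route 1, Apex→Route 2 = $699k.
Checked against all permutations: $763k is optimal.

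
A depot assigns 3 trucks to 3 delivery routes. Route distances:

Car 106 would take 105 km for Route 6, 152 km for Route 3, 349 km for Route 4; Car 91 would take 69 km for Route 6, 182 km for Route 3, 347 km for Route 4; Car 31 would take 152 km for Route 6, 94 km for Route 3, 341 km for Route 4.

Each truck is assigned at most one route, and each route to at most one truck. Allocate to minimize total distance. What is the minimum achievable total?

Minimum total: 512 km

This is the linear assignment problem.
Optimal: Car 106→Route 4 (349 km), Car 91→Route 6 (69 km), Car 31→Route 3 (94 km) — total 349+69+94 = 512 km.
Row-greedy (each truck in turn takes its cheapest remaining route) gives 628 km, worse by 116.
Next-best assignment: Car 106→Route 6, Car 91→Route 4, Car 31→Route 3 = 546 km.
Swapping Car 106↔Car 91 (Car 106→Route 6 105 km, Car 91→Route 4 347 km) adds 34.
Checked against all permutations: 512 km is optimal.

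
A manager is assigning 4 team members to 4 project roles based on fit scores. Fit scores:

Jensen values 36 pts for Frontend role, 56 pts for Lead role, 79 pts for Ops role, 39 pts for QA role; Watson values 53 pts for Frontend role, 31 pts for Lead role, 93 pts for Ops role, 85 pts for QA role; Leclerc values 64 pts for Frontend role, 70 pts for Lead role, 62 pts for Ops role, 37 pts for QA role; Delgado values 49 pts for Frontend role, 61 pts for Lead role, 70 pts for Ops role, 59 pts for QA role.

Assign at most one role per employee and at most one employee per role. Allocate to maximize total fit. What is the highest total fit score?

Optimal: Jensen→Ops role (79 pts), Watson→QA role (85 pts), Leclerc→Frontend role (64 pts), Delgado→Lead role (61 pts) — total 79+85+64+61 = 289 pts.

Max total: 289 pts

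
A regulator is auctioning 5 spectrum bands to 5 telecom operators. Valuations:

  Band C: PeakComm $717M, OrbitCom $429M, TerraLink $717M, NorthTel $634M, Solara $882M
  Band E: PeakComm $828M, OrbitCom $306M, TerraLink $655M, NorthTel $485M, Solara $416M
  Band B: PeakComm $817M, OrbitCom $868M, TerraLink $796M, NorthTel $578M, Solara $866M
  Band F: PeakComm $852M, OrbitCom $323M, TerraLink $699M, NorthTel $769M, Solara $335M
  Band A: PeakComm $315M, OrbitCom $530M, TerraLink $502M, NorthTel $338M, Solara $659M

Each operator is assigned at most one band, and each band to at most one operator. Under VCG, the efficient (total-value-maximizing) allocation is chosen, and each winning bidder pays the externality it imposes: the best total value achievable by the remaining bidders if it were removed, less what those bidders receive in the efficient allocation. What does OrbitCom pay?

Efficient allocation: PeakComm→Band E ($828M), OrbitCom→Band B ($868M), TerraLink→Band A ($502M), NorthTel→Band F ($769M), Solara→Band C ($882M); total welfare W = $3849M.
OrbitCom receives Band B at value $868M, so the others get W − 868 = $2981M.
Without OrbitCom: best allocation of the remaining 4 bidders over all 5 bands is PeakComm→Band E ($828M), TerraLink→Band B ($796M), NorthTel→Band F ($769M), Solara→Band C ($882M), total $3275M.
VCG payment = (others' best without OrbitCom) − (others' welfare with OrbitCom) = 3275 − 2981 = $294M.

OrbitCom pays $294M.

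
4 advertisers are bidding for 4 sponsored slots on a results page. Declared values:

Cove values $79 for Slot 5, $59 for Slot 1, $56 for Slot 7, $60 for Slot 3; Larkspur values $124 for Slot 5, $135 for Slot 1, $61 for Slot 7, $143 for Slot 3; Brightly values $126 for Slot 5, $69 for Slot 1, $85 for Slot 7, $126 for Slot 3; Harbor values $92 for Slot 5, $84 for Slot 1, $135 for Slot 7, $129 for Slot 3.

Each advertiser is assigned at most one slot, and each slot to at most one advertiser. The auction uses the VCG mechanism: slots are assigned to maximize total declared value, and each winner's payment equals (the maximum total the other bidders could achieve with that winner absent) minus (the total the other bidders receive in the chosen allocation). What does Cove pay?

Cove pays $8.

Efficient allocation: Cove→Slot 5 ($79), Larkspur→Slot 1 ($135), Brightly→Slot 3 ($126), Harbor→Slot 7 ($135); total welfare W = $475.
Cove receives Slot 5 at value $79, so the others get W − 79 = $396.
Without Cove: best allocation of the remaining 3 bidders over all 4 slots is Larkspur→Slot 3 ($143), Brightly→Slot 5 ($126), Harbor→Slot 7 ($135), total $404.
VCG payment = (others' best without Cove) − (others' welfare with Cove) = 404 − 396 = $8.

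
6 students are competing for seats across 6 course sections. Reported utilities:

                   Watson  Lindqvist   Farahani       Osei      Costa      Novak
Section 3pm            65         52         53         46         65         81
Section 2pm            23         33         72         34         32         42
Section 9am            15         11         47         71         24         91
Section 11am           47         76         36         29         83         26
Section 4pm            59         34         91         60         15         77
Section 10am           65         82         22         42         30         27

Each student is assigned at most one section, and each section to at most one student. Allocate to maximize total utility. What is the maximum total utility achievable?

Optimal: Watson→Section 3pm (65 points), Lindqvist→Section 10am (82 points), Farahani→Section 2pm (72 points), Osei→Section 4pm (60 points), Costa→Section 11am (83 points), Novak→Section 9am (91 points) — total 65+82+72+60+83+91 = 453 points.
Max-entry greedy (repeatedly take the single best remaining cell) gives 446 points, worse by 7.

Max total: 453 points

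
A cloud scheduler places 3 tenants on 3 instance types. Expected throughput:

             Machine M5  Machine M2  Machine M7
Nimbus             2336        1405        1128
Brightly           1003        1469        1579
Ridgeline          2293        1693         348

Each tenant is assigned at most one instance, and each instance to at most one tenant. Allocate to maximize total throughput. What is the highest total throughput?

Optimal: Nimbus→Machine M5 (2336 ops/s), Brightly→Machine M7 (1579 ops/s), Ridgeline→Machine M2 (1693 ops/s) — total 2336+1579+1693 = 5608 ops/s.
Next-best assignment: Nimbus→Machine M2, Brightly→Machine M7, Ridgeline→Machine M5 = 5277 ops/s.
Checked against all permutations: 5608 ops/s is optimal.

Max total: 5608 ops/s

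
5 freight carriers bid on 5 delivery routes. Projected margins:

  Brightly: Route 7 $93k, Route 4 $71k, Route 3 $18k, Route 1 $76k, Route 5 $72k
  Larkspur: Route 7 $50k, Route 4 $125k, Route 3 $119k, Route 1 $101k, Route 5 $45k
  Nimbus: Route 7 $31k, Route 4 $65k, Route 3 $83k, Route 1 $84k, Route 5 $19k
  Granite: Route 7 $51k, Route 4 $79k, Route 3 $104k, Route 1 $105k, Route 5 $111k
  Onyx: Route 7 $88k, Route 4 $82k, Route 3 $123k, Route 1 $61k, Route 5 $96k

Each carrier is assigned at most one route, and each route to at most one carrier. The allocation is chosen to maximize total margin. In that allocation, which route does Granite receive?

Granite receives Route 5.

This is a one-to-one assignment (maximum-weight bipartite matching).
Optimal: Brightly→Route 7 ($93k), Larkspur→Route 4 ($125k), Nimbus→Route 1 ($84k), Granite→Route 5 ($111k), Onyx→Route 3 ($123k) — total 93+125+84+111+123 = $536k.
Column-greedy (each route in turn goes to its best remaining carrier) gives $465k, worse by 71.
Next-best assignment: Brightly→Route 7, Larkspur→Route 4, Nimbus→Route 3, Granite→Route 1, Onyx→Route 5 = $502k.
Swapping Onyx↔Granite (Onyx→Route 5 $96k, Granite→Route 3 $104k) loses 34.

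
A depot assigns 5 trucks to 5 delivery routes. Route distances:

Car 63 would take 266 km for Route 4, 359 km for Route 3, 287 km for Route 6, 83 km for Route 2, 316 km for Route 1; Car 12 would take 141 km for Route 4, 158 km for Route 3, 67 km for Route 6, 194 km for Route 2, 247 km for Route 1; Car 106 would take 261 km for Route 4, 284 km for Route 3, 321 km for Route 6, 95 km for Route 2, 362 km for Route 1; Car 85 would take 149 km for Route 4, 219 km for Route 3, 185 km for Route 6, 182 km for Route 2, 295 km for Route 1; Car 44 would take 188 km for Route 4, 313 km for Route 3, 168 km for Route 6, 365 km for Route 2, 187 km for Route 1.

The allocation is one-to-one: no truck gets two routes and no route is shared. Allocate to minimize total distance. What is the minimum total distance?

This is the linear assignment problem.
Optimal: Car 63→Route 2 (83 km), Car 12→Route 6 (67 km), Car 106→Route 3 (284 km), Car 85→Route 4 (149 km), Car 44→Route 1 (187 km) — total 83+67+284+149+187 = 770 km.
Column-greedy (each route in turn goes to its cheapest remaining truck) gives 973 km, worse by 203.

Min total: 770 km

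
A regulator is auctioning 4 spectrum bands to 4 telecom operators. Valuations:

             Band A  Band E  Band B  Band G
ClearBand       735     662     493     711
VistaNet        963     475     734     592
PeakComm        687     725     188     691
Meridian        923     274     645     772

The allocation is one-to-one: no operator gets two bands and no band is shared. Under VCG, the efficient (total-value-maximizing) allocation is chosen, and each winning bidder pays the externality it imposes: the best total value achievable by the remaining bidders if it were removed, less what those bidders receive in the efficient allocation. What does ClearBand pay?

ClearBand pays $78M.

Efficient allocation: ClearBand→Band G ($711M), VistaNet→Band B ($734M), PeakComm→Band E ($725M), Meridian→Band A ($923M); total welfare W = $3093M.
ClearBand receives Band G at value $711M, so the others get W − 711 = $2382M.
Without ClearBand: best allocation of the remaining 3 bidders over all 4 bands is VistaNet→Band A ($963M), PeakComm→Band E ($725M), Meridian→Band G ($772M), total $2460M.
VCG payment = (others' best without ClearBand) − (others' welfare with ClearBand) = 2460 − 2382 = $78M.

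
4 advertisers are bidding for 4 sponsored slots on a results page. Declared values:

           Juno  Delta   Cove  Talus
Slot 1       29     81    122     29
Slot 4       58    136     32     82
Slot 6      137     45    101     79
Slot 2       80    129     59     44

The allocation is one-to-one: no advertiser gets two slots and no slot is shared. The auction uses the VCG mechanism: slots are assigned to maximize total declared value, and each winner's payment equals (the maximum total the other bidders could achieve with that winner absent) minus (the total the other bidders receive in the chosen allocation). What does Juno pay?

Efficient allocation: Juno→Slot 6 ($137), Delta→Slot 2 ($129), Cove→Slot 1 ($122), Talus→Slot 4 ($82); total welfare W = $470.
Juno receives Slot 6 at value $137, so the others get W − 137 = $333.
Without Juno: best allocation of the remaining 3 bidders over all 4 slots is Delta→Slot 4 ($136), Cove→Slot 1 ($122), Talus→Slot 6 ($79), total $337.
VCG payment = (others' best without Juno) − (others' welfare with Juno) = 337 − 333 = $4.

Juno pays $4.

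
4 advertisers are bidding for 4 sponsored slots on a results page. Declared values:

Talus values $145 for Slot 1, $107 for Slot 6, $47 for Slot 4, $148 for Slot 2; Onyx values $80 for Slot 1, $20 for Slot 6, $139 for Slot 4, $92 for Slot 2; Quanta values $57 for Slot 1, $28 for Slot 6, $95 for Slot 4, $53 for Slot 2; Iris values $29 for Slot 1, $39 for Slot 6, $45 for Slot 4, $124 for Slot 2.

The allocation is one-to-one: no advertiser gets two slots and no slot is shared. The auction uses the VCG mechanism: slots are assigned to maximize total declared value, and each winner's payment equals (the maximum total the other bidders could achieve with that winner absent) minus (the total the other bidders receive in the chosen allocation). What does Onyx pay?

Onyx pays $67.

Efficient allocation: Talus→Slot 1 ($145), Onyx→Slot 4 ($139), Quanta→Slot 6 ($28), Iris→Slot 2 ($124); total welfare W = $436.
Onyx receives Slot 4 at value $139, so the others get W − 139 = $297.
Without Onyx: best allocation of the remaining 3 bidders over all 4 slots is Talus→Slot 1 ($145), Quanta→Slot 4 ($95), Iris→Slot 2 ($124), total $364.
VCG payment = (others' best without Onyx) − (others' welfare with Onyx) = 364 − 297 = $67.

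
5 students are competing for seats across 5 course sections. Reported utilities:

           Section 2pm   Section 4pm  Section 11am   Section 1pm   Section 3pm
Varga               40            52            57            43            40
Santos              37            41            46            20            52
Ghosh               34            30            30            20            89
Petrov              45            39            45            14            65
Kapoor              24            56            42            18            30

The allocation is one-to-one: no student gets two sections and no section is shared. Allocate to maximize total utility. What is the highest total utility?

Maximum total: 279 points

Optimal: Varga→Section 1pm (43 points), Santos→Section 11am (46 points), Ghosh→Section 3pm (89 points), Petrov→Section 2pm (45 points), Kapoor→Section 4pm (56 points) — total 43+46+89+45+56 = 279 points.
Max-entry greedy (repeatedly take the single best remaining cell) gives 267 points, worse by 12.
Next-best assignment: Varga→Section 1pm, Santos→Section 2pm, Ghosh→Section 3pm, Petrov→Section 11am, Kapoor→Section 4pm = 270 points.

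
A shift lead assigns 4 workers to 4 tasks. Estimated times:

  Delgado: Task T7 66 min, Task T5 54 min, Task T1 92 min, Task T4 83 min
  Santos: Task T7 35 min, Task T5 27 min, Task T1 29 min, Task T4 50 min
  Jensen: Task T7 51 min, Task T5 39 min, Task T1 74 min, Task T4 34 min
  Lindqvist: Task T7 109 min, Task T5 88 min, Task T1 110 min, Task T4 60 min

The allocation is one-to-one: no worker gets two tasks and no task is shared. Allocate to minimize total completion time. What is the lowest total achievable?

Minimum total: 194 min

Optimal: Delgado→Task T7 (66 min), Santos→Task T1 (29 min), Jensen→Task T5 (39 min), Lindqvist→Task T4 (60 min) — total 66+29+39+60 = 194 min.
Min-entry greedy (repeatedly take the single cheapest remaining cell) gives 237 min, worse by 43.
No other one-to-one assignment undercuts 194 min.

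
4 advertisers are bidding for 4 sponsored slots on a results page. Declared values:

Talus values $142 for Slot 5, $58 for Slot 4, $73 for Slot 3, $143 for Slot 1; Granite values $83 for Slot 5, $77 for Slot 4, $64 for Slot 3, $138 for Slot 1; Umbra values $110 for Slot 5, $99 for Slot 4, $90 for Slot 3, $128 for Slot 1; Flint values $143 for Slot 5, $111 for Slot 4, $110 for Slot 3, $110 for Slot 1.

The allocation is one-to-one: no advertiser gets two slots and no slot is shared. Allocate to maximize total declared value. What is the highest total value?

This is a one-to-one assignment (maximum-weight bipartite matching).
Optimal: Talus→Slot 5 ($142), Granite→Slot 1 ($138), Umbra→Slot 4 ($99), Flint→Slot 3 ($110) — total 142+138+99+110 = $489.
Max-entry greedy (repeatedly take the single best remaining cell) gives $449, worse by 40.
Checked against all permutations: $489 is optimal.

Maximum total: $489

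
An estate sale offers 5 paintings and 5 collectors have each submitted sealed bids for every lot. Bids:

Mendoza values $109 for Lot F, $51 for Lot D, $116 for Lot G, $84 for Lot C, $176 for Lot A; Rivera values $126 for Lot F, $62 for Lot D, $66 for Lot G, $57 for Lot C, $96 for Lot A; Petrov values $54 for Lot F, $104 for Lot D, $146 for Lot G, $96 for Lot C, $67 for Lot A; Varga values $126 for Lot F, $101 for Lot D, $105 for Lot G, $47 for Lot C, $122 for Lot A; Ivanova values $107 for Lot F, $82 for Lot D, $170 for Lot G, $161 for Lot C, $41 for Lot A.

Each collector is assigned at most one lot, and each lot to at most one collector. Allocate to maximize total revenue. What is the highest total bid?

Max total: $710

Treat this as an assignment problem: match each collector to one lot.
Optimal: Mendoza→Lot A ($176), Rivera→Lot F ($126), Petrov→Lot G ($146), Varga→Lot D ($101), Ivanova→Lot C ($161) — total 176+126+146+101+161 = $710.
Max-entry greedy (repeatedly take the single best remaining cell) gives $623, worse by 87.
Every other assignment is strictly worse.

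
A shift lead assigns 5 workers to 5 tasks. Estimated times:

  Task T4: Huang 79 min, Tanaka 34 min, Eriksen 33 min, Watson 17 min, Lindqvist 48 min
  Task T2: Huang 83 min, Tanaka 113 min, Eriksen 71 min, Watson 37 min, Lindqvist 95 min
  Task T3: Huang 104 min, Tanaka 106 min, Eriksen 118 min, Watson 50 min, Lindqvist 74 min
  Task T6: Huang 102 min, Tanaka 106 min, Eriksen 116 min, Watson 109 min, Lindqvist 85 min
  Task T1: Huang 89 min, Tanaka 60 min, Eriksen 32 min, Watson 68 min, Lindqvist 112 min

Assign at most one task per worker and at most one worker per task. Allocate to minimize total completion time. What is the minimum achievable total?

Min total: 279 min

Optimal: Huang→Task T6 (102 min), Tanaka→Task T4 (34 min), Eriksen→Task T1 (32 min), Watson→Task T2 (37 min), Lindqvist→Task T3 (74 min) — total 102+34+32+37+74 = 279 min.
Min-entry greedy (repeatedly take the single cheapest remaining cell) gives 312 min, worse by 33.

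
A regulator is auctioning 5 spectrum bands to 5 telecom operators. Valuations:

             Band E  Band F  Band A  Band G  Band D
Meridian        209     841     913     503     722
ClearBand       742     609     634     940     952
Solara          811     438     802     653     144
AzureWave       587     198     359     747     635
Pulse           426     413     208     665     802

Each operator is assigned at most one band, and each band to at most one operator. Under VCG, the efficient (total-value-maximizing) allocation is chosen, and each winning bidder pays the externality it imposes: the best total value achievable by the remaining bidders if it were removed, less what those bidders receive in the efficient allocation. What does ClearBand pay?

Efficient allocation: Meridian→Band F ($841M), ClearBand→Band G ($940M), Solara→Band A ($802M), AzureWave→Band E ($587M), Pulse→Band D ($802M); total welfare W = $3972M.
ClearBand receives Band G at value $940M, so the others get W − 940 = $3032M.
Without ClearBand: best allocation of the remaining 4 bidders over all 5 bands is Meridian→Band A ($913M), Solara→Band E ($811M), AzureWave→Band G ($747M), Pulse→Band D ($802M), total $3273M.
VCG payment = (others' best without ClearBand) − (others' welfare with ClearBand) = 3273 − 3032 = $241M.

ClearBand pays $241M.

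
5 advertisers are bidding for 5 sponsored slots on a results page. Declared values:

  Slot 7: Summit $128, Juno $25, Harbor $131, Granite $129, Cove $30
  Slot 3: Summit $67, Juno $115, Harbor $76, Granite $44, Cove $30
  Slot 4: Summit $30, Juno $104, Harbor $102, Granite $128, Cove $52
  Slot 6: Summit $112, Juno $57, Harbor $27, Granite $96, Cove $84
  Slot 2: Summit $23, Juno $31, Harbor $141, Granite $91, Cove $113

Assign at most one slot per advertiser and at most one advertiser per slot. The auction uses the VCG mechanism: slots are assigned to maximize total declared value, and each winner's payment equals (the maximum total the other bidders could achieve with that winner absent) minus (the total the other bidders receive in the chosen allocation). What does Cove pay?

Cove pays $26.

Efficient allocation: Summit→Slot 6 ($112), Juno→Slot 3 ($115), Harbor→Slot 7 ($131), Granite→Slot 4 ($128), Cove→Slot 2 ($113); total welfare W = $599.
Cove receives Slot 2 at value $113, so the others get W − 113 = $486.
Without Cove: best allocation of the remaining 4 bidders over all 5 slots is Summit→Slot 7 ($128), Juno→Slot 3 ($115), Harbor→Slot 2 ($141), Granite→Slot 4 ($128), total $512.
VCG payment = (others' best without Cove) − (others' welfare with Cove) = 512 − 486 = $26.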